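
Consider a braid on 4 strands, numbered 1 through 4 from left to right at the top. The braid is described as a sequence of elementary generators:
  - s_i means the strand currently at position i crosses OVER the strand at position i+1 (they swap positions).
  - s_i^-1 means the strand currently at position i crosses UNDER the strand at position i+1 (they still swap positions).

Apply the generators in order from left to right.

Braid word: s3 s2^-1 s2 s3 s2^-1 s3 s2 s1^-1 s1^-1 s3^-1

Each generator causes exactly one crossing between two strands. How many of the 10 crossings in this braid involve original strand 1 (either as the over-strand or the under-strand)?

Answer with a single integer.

Gen 1: crossing 3x4. Involves strand 1? no. Count so far: 0
Gen 2: crossing 2x4. Involves strand 1? no. Count so far: 0
Gen 3: crossing 4x2. Involves strand 1? no. Count so far: 0
Gen 4: crossing 4x3. Involves strand 1? no. Count so far: 0
Gen 5: crossing 2x3. Involves strand 1? no. Count so far: 0
Gen 6: crossing 2x4. Involves strand 1? no. Count so far: 0
Gen 7: crossing 3x4. Involves strand 1? no. Count so far: 0
Gen 8: crossing 1x4. Involves strand 1? yes. Count so far: 1
Gen 9: crossing 4x1. Involves strand 1? yes. Count so far: 2
Gen 10: crossing 3x2. Involves strand 1? no. Count so far: 2

Answer: 2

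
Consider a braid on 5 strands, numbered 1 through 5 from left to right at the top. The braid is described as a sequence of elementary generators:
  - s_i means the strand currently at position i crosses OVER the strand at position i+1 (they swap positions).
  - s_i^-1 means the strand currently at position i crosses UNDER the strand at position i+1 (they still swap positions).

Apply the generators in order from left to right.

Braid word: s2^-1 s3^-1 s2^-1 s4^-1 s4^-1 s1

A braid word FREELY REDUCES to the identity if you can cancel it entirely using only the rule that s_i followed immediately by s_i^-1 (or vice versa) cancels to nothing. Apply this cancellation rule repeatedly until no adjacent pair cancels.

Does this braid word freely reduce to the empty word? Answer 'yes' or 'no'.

Gen 1 (s2^-1): push. Stack: [s2^-1]
Gen 2 (s3^-1): push. Stack: [s2^-1 s3^-1]
Gen 3 (s2^-1): push. Stack: [s2^-1 s3^-1 s2^-1]
Gen 4 (s4^-1): push. Stack: [s2^-1 s3^-1 s2^-1 s4^-1]
Gen 5 (s4^-1): push. Stack: [s2^-1 s3^-1 s2^-1 s4^-1 s4^-1]
Gen 6 (s1): push. Stack: [s2^-1 s3^-1 s2^-1 s4^-1 s4^-1 s1]
Reduced word: s2^-1 s3^-1 s2^-1 s4^-1 s4^-1 s1

Answer: no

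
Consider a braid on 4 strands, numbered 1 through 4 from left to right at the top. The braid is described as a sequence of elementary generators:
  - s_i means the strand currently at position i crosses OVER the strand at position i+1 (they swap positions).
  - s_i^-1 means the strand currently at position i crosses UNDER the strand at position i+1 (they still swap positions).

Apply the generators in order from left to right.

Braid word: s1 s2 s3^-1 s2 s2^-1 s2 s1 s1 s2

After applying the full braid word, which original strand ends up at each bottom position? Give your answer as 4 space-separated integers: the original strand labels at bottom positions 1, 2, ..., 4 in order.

Gen 1 (s1): strand 1 crosses over strand 2. Perm now: [2 1 3 4]
Gen 2 (s2): strand 1 crosses over strand 3. Perm now: [2 3 1 4]
Gen 3 (s3^-1): strand 1 crosses under strand 4. Perm now: [2 3 4 1]
Gen 4 (s2): strand 3 crosses over strand 4. Perm now: [2 4 3 1]
Gen 5 (s2^-1): strand 4 crosses under strand 3. Perm now: [2 3 4 1]
Gen 6 (s2): strand 3 crosses over strand 4. Perm now: [2 4 3 1]
Gen 7 (s1): strand 2 crosses over strand 4. Perm now: [4 2 3 1]
Gen 8 (s1): strand 4 crosses over strand 2. Perm now: [2 4 3 1]
Gen 9 (s2): strand 4 crosses over strand 3. Perm now: [2 3 4 1]

Answer: 2 3 4 1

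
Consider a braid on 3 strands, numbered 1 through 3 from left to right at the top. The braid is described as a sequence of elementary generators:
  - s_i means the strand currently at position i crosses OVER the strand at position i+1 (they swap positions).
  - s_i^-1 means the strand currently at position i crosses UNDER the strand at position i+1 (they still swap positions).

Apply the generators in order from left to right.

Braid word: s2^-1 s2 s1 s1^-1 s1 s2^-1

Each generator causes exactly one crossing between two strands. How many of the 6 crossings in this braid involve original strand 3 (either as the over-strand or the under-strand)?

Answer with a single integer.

Answer: 3

Derivation:
Gen 1: crossing 2x3. Involves strand 3? yes. Count so far: 1
Gen 2: crossing 3x2. Involves strand 3? yes. Count so far: 2
Gen 3: crossing 1x2. Involves strand 3? no. Count so far: 2
Gen 4: crossing 2x1. Involves strand 3? no. Count so far: 2
Gen 5: crossing 1x2. Involves strand 3? no. Count so far: 2
Gen 6: crossing 1x3. Involves strand 3? yes. Count so far: 3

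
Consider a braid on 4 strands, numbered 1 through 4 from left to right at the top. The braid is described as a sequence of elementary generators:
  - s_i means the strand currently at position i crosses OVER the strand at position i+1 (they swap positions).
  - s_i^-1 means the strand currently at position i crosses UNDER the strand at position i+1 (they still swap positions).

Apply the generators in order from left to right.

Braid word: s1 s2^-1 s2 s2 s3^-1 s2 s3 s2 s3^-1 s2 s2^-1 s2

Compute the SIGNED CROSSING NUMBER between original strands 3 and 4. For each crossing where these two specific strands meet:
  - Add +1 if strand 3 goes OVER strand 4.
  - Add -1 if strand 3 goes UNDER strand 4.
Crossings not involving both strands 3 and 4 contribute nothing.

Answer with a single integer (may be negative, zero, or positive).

Answer: 2

Derivation:
Gen 1: crossing 1x2. Both 3&4? no. Sum: 0
Gen 2: crossing 1x3. Both 3&4? no. Sum: 0
Gen 3: crossing 3x1. Both 3&4? no. Sum: 0
Gen 4: crossing 1x3. Both 3&4? no. Sum: 0
Gen 5: crossing 1x4. Both 3&4? no. Sum: 0
Gen 6: 3 over 4. Both 3&4? yes. Contrib: +1. Sum: 1
Gen 7: crossing 3x1. Both 3&4? no. Sum: 1
Gen 8: crossing 4x1. Both 3&4? no. Sum: 1
Gen 9: 4 under 3. Both 3&4? yes. Contrib: +1. Sum: 2
Gen 10: crossing 1x3. Both 3&4? no. Sum: 2
Gen 11: crossing 3x1. Both 3&4? no. Sum: 2
Gen 12: crossing 1x3. Both 3&4? no. Sum: 2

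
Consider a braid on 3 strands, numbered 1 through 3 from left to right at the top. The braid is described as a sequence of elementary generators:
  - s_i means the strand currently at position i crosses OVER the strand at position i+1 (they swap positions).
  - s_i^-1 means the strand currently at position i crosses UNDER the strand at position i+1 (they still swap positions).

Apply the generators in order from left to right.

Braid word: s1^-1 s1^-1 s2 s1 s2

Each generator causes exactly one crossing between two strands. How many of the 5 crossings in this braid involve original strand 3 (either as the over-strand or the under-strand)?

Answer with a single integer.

Answer: 2

Derivation:
Gen 1: crossing 1x2. Involves strand 3? no. Count so far: 0
Gen 2: crossing 2x1. Involves strand 3? no. Count so far: 0
Gen 3: crossing 2x3. Involves strand 3? yes. Count so far: 1
Gen 4: crossing 1x3. Involves strand 3? yes. Count so far: 2
Gen 5: crossing 1x2. Involves strand 3? no. Count so far: 2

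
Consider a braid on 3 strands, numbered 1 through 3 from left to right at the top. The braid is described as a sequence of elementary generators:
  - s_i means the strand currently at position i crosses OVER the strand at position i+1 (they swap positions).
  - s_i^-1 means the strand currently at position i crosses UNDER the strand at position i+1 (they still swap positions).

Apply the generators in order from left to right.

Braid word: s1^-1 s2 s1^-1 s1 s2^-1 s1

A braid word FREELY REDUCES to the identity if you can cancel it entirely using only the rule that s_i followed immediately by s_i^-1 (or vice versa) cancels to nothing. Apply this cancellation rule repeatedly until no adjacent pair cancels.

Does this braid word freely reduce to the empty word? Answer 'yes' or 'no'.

Gen 1 (s1^-1): push. Stack: [s1^-1]
Gen 2 (s2): push. Stack: [s1^-1 s2]
Gen 3 (s1^-1): push. Stack: [s1^-1 s2 s1^-1]
Gen 4 (s1): cancels prior s1^-1. Stack: [s1^-1 s2]
Gen 5 (s2^-1): cancels prior s2. Stack: [s1^-1]
Gen 6 (s1): cancels prior s1^-1. Stack: []
Reduced word: (empty)

Answer: yes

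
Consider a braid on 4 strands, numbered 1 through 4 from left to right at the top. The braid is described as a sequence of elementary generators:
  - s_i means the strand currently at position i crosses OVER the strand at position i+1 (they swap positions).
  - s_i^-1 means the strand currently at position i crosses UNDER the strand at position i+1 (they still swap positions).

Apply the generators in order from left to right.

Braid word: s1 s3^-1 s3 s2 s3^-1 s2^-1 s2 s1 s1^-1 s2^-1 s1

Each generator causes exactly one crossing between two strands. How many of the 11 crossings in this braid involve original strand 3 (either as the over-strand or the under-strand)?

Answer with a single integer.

Gen 1: crossing 1x2. Involves strand 3? no. Count so far: 0
Gen 2: crossing 3x4. Involves strand 3? yes. Count so far: 1
Gen 3: crossing 4x3. Involves strand 3? yes. Count so far: 2
Gen 4: crossing 1x3. Involves strand 3? yes. Count so far: 3
Gen 5: crossing 1x4. Involves strand 3? no. Count so far: 3
Gen 6: crossing 3x4. Involves strand 3? yes. Count so far: 4
Gen 7: crossing 4x3. Involves strand 3? yes. Count so far: 5
Gen 8: crossing 2x3. Involves strand 3? yes. Count so far: 6
Gen 9: crossing 3x2. Involves strand 3? yes. Count so far: 7
Gen 10: crossing 3x4. Involves strand 3? yes. Count so far: 8
Gen 11: crossing 2x4. Involves strand 3? no. Count so far: 8

Answer: 8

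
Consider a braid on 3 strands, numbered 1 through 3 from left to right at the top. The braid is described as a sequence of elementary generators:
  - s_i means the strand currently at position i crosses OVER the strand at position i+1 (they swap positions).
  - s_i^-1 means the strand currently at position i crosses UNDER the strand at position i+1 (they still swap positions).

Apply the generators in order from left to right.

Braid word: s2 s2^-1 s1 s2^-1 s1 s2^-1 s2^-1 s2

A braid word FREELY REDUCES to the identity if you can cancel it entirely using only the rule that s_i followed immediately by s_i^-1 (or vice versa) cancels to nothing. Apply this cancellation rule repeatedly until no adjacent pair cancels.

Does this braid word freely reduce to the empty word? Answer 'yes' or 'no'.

Gen 1 (s2): push. Stack: [s2]
Gen 2 (s2^-1): cancels prior s2. Stack: []
Gen 3 (s1): push. Stack: [s1]
Gen 4 (s2^-1): push. Stack: [s1 s2^-1]
Gen 5 (s1): push. Stack: [s1 s2^-1 s1]
Gen 6 (s2^-1): push. Stack: [s1 s2^-1 s1 s2^-1]
Gen 7 (s2^-1): push. Stack: [s1 s2^-1 s1 s2^-1 s2^-1]
Gen 8 (s2): cancels prior s2^-1. Stack: [s1 s2^-1 s1 s2^-1]
Reduced word: s1 s2^-1 s1 s2^-1

Answer: no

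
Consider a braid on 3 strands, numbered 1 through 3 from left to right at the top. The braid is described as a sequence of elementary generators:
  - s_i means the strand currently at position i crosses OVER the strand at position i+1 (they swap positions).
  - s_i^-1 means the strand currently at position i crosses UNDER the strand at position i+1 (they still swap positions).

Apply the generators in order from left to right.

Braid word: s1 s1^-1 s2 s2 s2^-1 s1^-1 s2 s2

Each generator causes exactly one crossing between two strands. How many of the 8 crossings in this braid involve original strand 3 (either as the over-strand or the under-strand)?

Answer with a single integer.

Gen 1: crossing 1x2. Involves strand 3? no. Count so far: 0
Gen 2: crossing 2x1. Involves strand 3? no. Count so far: 0
Gen 3: crossing 2x3. Involves strand 3? yes. Count so far: 1
Gen 4: crossing 3x2. Involves strand 3? yes. Count so far: 2
Gen 5: crossing 2x3. Involves strand 3? yes. Count so far: 3
Gen 6: crossing 1x3. Involves strand 3? yes. Count so far: 4
Gen 7: crossing 1x2. Involves strand 3? no. Count so far: 4
Gen 8: crossing 2x1. Involves strand 3? no. Count so far: 4

Answer: 4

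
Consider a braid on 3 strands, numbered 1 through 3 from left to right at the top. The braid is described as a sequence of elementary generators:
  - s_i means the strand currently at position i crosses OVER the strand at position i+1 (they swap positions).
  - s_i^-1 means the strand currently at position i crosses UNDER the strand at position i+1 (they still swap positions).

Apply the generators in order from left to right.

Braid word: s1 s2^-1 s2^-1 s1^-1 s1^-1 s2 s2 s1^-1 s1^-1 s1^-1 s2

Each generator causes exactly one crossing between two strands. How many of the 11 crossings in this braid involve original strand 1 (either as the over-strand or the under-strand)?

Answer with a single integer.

Gen 1: crossing 1x2. Involves strand 1? yes. Count so far: 1
Gen 2: crossing 1x3. Involves strand 1? yes. Count so far: 2
Gen 3: crossing 3x1. Involves strand 1? yes. Count so far: 3
Gen 4: crossing 2x1. Involves strand 1? yes. Count so far: 4
Gen 5: crossing 1x2. Involves strand 1? yes. Count so far: 5
Gen 6: crossing 1x3. Involves strand 1? yes. Count so far: 6
Gen 7: crossing 3x1. Involves strand 1? yes. Count so far: 7
Gen 8: crossing 2x1. Involves strand 1? yes. Count so far: 8
Gen 9: crossing 1x2. Involves strand 1? yes. Count so far: 9
Gen 10: crossing 2x1. Involves strand 1? yes. Count so far: 10
Gen 11: crossing 2x3. Involves strand 1? no. Count so far: 10

Answer: 10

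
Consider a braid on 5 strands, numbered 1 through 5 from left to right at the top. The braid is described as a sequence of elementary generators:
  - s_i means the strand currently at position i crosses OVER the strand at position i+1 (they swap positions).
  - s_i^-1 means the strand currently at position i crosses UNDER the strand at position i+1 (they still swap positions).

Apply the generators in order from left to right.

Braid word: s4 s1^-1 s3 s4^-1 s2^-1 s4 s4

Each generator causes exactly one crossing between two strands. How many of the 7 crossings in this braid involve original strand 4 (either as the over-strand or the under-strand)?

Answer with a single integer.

Gen 1: crossing 4x5. Involves strand 4? yes. Count so far: 1
Gen 2: crossing 1x2. Involves strand 4? no. Count so far: 1
Gen 3: crossing 3x5. Involves strand 4? no. Count so far: 1
Gen 4: crossing 3x4. Involves strand 4? yes. Count so far: 2
Gen 5: crossing 1x5. Involves strand 4? no. Count so far: 2
Gen 6: crossing 4x3. Involves strand 4? yes. Count so far: 3
Gen 7: crossing 3x4. Involves strand 4? yes. Count so far: 4

Answer: 4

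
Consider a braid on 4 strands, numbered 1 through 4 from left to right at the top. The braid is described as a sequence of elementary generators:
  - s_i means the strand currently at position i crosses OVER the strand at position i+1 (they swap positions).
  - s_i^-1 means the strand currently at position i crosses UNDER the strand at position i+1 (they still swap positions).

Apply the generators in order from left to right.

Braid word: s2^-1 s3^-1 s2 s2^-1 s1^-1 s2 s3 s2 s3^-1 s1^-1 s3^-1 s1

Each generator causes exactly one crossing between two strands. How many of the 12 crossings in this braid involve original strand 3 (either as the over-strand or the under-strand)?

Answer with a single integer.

Answer: 6

Derivation:
Gen 1: crossing 2x3. Involves strand 3? yes. Count so far: 1
Gen 2: crossing 2x4. Involves strand 3? no. Count so far: 1
Gen 3: crossing 3x4. Involves strand 3? yes. Count so far: 2
Gen 4: crossing 4x3. Involves strand 3? yes. Count so far: 3
Gen 5: crossing 1x3. Involves strand 3? yes. Count so far: 4
Gen 6: crossing 1x4. Involves strand 3? no. Count so far: 4
Gen 7: crossing 1x2. Involves strand 3? no. Count so far: 4
Gen 8: crossing 4x2. Involves strand 3? no. Count so far: 4
Gen 9: crossing 4x1. Involves strand 3? no. Count so far: 4
Gen 10: crossing 3x2. Involves strand 3? yes. Count so far: 5
Gen 11: crossing 1x4. Involves strand 3? no. Count so far: 5
Gen 12: crossing 2x3. Involves strand 3? yes. Count so far: 6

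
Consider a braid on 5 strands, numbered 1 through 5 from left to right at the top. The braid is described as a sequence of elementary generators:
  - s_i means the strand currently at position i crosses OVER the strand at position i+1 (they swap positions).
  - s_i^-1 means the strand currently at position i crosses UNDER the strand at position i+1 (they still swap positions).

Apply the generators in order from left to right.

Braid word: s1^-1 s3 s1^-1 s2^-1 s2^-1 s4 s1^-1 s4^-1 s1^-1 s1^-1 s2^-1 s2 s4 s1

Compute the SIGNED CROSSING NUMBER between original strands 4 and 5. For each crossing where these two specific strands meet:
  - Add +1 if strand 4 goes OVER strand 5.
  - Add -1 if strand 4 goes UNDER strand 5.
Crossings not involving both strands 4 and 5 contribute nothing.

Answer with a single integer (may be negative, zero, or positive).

Answer: 0

Derivation:
Gen 1: crossing 1x2. Both 4&5? no. Sum: 0
Gen 2: crossing 3x4. Both 4&5? no. Sum: 0
Gen 3: crossing 2x1. Both 4&5? no. Sum: 0
Gen 4: crossing 2x4. Both 4&5? no. Sum: 0
Gen 5: crossing 4x2. Both 4&5? no. Sum: 0
Gen 6: crossing 3x5. Both 4&5? no. Sum: 0
Gen 7: crossing 1x2. Both 4&5? no. Sum: 0
Gen 8: crossing 5x3. Both 4&5? no. Sum: 0
Gen 9: crossing 2x1. Both 4&5? no. Sum: 0
Gen 10: crossing 1x2. Both 4&5? no. Sum: 0
Gen 11: crossing 1x4. Both 4&5? no. Sum: 0
Gen 12: crossing 4x1. Both 4&5? no. Sum: 0
Gen 13: crossing 3x5. Both 4&5? no. Sum: 0
Gen 14: crossing 2x1. Both 4&5? no. Sum: 0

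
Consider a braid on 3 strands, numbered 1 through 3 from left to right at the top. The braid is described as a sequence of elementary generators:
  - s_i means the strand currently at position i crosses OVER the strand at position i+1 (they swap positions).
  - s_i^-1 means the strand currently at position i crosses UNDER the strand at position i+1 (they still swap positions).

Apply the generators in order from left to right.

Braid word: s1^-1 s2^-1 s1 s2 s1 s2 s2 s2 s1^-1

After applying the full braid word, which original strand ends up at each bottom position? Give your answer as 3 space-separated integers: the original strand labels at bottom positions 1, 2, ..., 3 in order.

Answer: 2 1 3

Derivation:
Gen 1 (s1^-1): strand 1 crosses under strand 2. Perm now: [2 1 3]
Gen 2 (s2^-1): strand 1 crosses under strand 3. Perm now: [2 3 1]
Gen 3 (s1): strand 2 crosses over strand 3. Perm now: [3 2 1]
Gen 4 (s2): strand 2 crosses over strand 1. Perm now: [3 1 2]
Gen 5 (s1): strand 3 crosses over strand 1. Perm now: [1 3 2]
Gen 6 (s2): strand 3 crosses over strand 2. Perm now: [1 2 3]
Gen 7 (s2): strand 2 crosses over strand 3. Perm now: [1 3 2]
Gen 8 (s2): strand 3 crosses over strand 2. Perm now: [1 2 3]
Gen 9 (s1^-1): strand 1 crosses under strand 2. Perm now: [2 1 3]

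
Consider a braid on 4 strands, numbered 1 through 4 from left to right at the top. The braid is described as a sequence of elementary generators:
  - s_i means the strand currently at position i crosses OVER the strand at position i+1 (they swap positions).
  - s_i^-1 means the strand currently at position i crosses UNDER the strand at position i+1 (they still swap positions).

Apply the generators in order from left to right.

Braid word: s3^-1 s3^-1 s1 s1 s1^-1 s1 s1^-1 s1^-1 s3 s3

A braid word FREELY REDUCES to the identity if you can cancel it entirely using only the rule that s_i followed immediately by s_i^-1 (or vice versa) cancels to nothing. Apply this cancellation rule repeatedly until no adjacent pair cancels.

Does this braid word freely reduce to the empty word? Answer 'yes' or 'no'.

Answer: yes

Derivation:
Gen 1 (s3^-1): push. Stack: [s3^-1]
Gen 2 (s3^-1): push. Stack: [s3^-1 s3^-1]
Gen 3 (s1): push. Stack: [s3^-1 s3^-1 s1]
Gen 4 (s1): push. Stack: [s3^-1 s3^-1 s1 s1]
Gen 5 (s1^-1): cancels prior s1. Stack: [s3^-1 s3^-1 s1]
Gen 6 (s1): push. Stack: [s3^-1 s3^-1 s1 s1]
Gen 7 (s1^-1): cancels prior s1. Stack: [s3^-1 s3^-1 s1]
Gen 8 (s1^-1): cancels prior s1. Stack: [s3^-1 s3^-1]
Gen 9 (s3): cancels prior s3^-1. Stack: [s3^-1]
Gen 10 (s3): cancels prior s3^-1. Stack: []
Reduced word: (empty)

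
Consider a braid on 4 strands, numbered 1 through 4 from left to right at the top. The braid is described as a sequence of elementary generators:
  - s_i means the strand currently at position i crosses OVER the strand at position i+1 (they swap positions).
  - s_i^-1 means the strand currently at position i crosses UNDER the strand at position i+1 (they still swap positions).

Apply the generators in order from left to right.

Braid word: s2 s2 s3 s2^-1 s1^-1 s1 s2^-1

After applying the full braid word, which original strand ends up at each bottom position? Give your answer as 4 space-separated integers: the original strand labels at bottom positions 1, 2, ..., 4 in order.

Answer: 1 2 4 3

Derivation:
Gen 1 (s2): strand 2 crosses over strand 3. Perm now: [1 3 2 4]
Gen 2 (s2): strand 3 crosses over strand 2. Perm now: [1 2 3 4]
Gen 3 (s3): strand 3 crosses over strand 4. Perm now: [1 2 4 3]
Gen 4 (s2^-1): strand 2 crosses under strand 4. Perm now: [1 4 2 3]
Gen 5 (s1^-1): strand 1 crosses under strand 4. Perm now: [4 1 2 3]
Gen 6 (s1): strand 4 crosses over strand 1. Perm now: [1 4 2 3]
Gen 7 (s2^-1): strand 4 crosses under strand 2. Perm now: [1 2 4 3]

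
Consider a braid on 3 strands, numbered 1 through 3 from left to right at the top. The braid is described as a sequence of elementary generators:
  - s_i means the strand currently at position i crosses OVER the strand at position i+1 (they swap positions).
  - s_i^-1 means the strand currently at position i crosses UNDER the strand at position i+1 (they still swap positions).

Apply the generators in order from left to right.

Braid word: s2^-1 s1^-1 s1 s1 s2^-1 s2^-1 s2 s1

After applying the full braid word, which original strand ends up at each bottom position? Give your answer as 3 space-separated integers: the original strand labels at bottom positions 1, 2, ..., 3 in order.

Answer: 2 3 1

Derivation:
Gen 1 (s2^-1): strand 2 crosses under strand 3. Perm now: [1 3 2]
Gen 2 (s1^-1): strand 1 crosses under strand 3. Perm now: [3 1 2]
Gen 3 (s1): strand 3 crosses over strand 1. Perm now: [1 3 2]
Gen 4 (s1): strand 1 crosses over strand 3. Perm now: [3 1 2]
Gen 5 (s2^-1): strand 1 crosses under strand 2. Perm now: [3 2 1]
Gen 6 (s2^-1): strand 2 crosses under strand 1. Perm now: [3 1 2]
Gen 7 (s2): strand 1 crosses over strand 2. Perm now: [3 2 1]
Gen 8 (s1): strand 3 crosses over strand 2. Perm now: [2 3 1]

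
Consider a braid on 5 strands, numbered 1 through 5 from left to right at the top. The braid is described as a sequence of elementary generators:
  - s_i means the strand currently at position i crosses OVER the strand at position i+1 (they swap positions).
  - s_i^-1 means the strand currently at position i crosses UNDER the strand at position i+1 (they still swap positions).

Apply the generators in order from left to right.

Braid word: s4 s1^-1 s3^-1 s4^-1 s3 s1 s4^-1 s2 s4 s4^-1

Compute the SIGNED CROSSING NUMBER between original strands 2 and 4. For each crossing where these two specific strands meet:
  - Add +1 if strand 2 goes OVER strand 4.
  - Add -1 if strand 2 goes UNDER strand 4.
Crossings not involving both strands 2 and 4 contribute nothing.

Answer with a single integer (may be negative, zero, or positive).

Answer: 1

Derivation:
Gen 1: crossing 4x5. Both 2&4? no. Sum: 0
Gen 2: crossing 1x2. Both 2&4? no. Sum: 0
Gen 3: crossing 3x5. Both 2&4? no. Sum: 0
Gen 4: crossing 3x4. Both 2&4? no. Sum: 0
Gen 5: crossing 5x4. Both 2&4? no. Sum: 0
Gen 6: crossing 2x1. Both 2&4? no. Sum: 0
Gen 7: crossing 5x3. Both 2&4? no. Sum: 0
Gen 8: 2 over 4. Both 2&4? yes. Contrib: +1. Sum: 1
Gen 9: crossing 3x5. Both 2&4? no. Sum: 1
Gen 10: crossing 5x3. Both 2&4? no. Sum: 1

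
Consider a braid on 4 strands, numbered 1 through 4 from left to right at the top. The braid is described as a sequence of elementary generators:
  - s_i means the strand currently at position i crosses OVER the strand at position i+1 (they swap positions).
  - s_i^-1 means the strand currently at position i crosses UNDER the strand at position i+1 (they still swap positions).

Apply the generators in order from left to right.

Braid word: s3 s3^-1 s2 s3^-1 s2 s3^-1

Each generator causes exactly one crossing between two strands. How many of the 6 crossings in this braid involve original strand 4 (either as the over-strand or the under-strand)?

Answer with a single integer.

Gen 1: crossing 3x4. Involves strand 4? yes. Count so far: 1
Gen 2: crossing 4x3. Involves strand 4? yes. Count so far: 2
Gen 3: crossing 2x3. Involves strand 4? no. Count so far: 2
Gen 4: crossing 2x4. Involves strand 4? yes. Count so far: 3
Gen 5: crossing 3x4. Involves strand 4? yes. Count so far: 4
Gen 6: crossing 3x2. Involves strand 4? no. Count so far: 4

Answer: 4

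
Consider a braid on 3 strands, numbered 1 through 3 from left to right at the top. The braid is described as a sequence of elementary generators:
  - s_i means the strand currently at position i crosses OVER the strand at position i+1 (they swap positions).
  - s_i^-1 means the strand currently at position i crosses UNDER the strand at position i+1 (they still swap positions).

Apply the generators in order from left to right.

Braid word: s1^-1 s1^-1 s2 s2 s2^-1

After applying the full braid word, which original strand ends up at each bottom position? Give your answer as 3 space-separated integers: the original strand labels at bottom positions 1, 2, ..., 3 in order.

Gen 1 (s1^-1): strand 1 crosses under strand 2. Perm now: [2 1 3]
Gen 2 (s1^-1): strand 2 crosses under strand 1. Perm now: [1 2 3]
Gen 3 (s2): strand 2 crosses over strand 3. Perm now: [1 3 2]
Gen 4 (s2): strand 3 crosses over strand 2. Perm now: [1 2 3]
Gen 5 (s2^-1): strand 2 crosses under strand 3. Perm now: [1 3 2]

Answer: 1 3 2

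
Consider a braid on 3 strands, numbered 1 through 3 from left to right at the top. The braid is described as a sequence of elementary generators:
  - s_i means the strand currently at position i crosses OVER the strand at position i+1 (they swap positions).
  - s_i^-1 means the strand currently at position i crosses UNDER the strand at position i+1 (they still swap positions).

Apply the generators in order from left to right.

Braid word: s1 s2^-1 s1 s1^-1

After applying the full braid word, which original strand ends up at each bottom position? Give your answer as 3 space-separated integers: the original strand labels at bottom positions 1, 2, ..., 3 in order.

Answer: 2 3 1

Derivation:
Gen 1 (s1): strand 1 crosses over strand 2. Perm now: [2 1 3]
Gen 2 (s2^-1): strand 1 crosses under strand 3. Perm now: [2 3 1]
Gen 3 (s1): strand 2 crosses over strand 3. Perm now: [3 2 1]
Gen 4 (s1^-1): strand 3 crosses under strand 2. Perm now: [2 3 1]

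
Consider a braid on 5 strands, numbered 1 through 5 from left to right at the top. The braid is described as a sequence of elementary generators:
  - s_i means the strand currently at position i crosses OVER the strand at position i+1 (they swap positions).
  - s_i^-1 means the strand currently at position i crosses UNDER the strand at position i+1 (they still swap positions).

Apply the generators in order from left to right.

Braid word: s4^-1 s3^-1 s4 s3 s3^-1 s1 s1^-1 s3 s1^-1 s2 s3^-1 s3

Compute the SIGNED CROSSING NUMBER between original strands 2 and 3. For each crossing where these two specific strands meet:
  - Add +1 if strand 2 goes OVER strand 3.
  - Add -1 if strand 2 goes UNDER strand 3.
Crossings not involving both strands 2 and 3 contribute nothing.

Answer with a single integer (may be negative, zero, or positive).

Gen 1: crossing 4x5. Both 2&3? no. Sum: 0
Gen 2: crossing 3x5. Both 2&3? no. Sum: 0
Gen 3: crossing 3x4. Both 2&3? no. Sum: 0
Gen 4: crossing 5x4. Both 2&3? no. Sum: 0
Gen 5: crossing 4x5. Both 2&3? no. Sum: 0
Gen 6: crossing 1x2. Both 2&3? no. Sum: 0
Gen 7: crossing 2x1. Both 2&3? no. Sum: 0
Gen 8: crossing 5x4. Both 2&3? no. Sum: 0
Gen 9: crossing 1x2. Both 2&3? no. Sum: 0
Gen 10: crossing 1x4. Both 2&3? no. Sum: 0
Gen 11: crossing 1x5. Both 2&3? no. Sum: 0
Gen 12: crossing 5x1. Both 2&3? no. Sum: 0

Answer: 0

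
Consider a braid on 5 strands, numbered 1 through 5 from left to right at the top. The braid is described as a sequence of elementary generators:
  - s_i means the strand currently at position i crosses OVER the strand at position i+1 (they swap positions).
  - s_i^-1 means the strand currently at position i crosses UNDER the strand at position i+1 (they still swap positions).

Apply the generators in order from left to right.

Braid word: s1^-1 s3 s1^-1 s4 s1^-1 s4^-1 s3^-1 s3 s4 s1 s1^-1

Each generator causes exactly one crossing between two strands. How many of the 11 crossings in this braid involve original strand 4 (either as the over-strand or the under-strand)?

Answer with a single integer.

Gen 1: crossing 1x2. Involves strand 4? no. Count so far: 0
Gen 2: crossing 3x4. Involves strand 4? yes. Count so far: 1
Gen 3: crossing 2x1. Involves strand 4? no. Count so far: 1
Gen 4: crossing 3x5. Involves strand 4? no. Count so far: 1
Gen 5: crossing 1x2. Involves strand 4? no. Count so far: 1
Gen 6: crossing 5x3. Involves strand 4? no. Count so far: 1
Gen 7: crossing 4x3. Involves strand 4? yes. Count so far: 2
Gen 8: crossing 3x4. Involves strand 4? yes. Count so far: 3
Gen 9: crossing 3x5. Involves strand 4? no. Count so far: 3
Gen 10: crossing 2x1. Involves strand 4? no. Count so far: 3
Gen 11: crossing 1x2. Involves strand 4? no. Count so far: 3

Answer: 3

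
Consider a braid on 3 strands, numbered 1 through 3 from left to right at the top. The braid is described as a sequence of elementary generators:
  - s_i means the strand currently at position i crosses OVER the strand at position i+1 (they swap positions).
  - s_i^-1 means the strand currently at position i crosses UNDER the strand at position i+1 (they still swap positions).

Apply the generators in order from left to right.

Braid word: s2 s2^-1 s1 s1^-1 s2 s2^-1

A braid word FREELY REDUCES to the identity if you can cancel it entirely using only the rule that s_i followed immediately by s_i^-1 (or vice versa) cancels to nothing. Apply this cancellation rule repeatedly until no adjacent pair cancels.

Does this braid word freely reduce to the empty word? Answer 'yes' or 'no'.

Answer: yes

Derivation:
Gen 1 (s2): push. Stack: [s2]
Gen 2 (s2^-1): cancels prior s2. Stack: []
Gen 3 (s1): push. Stack: [s1]
Gen 4 (s1^-1): cancels prior s1. Stack: []
Gen 5 (s2): push. Stack: [s2]
Gen 6 (s2^-1): cancels prior s2. Stack: []
Reduced word: (empty)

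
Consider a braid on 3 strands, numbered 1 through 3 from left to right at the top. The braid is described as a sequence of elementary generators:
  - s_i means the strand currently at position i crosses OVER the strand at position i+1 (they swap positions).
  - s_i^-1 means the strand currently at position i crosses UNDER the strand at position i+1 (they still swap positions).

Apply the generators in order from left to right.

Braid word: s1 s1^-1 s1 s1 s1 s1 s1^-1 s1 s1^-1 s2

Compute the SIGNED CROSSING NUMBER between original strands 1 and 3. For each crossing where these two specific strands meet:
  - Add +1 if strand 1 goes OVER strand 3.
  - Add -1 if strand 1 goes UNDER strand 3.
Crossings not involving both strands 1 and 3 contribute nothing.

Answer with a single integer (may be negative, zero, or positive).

Answer: 1

Derivation:
Gen 1: crossing 1x2. Both 1&3? no. Sum: 0
Gen 2: crossing 2x1. Both 1&3? no. Sum: 0
Gen 3: crossing 1x2. Both 1&3? no. Sum: 0
Gen 4: crossing 2x1. Both 1&3? no. Sum: 0
Gen 5: crossing 1x2. Both 1&3? no. Sum: 0
Gen 6: crossing 2x1. Both 1&3? no. Sum: 0
Gen 7: crossing 1x2. Both 1&3? no. Sum: 0
Gen 8: crossing 2x1. Both 1&3? no. Sum: 0
Gen 9: crossing 1x2. Both 1&3? no. Sum: 0
Gen 10: 1 over 3. Both 1&3? yes. Contrib: +1. Sum: 1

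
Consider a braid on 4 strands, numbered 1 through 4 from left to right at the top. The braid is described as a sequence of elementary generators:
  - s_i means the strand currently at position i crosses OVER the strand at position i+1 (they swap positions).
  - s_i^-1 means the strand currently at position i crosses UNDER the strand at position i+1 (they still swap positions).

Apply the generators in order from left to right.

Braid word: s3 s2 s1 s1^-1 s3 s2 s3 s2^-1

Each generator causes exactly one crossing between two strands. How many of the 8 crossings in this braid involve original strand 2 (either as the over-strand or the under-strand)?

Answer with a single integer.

Answer: 4

Derivation:
Gen 1: crossing 3x4. Involves strand 2? no. Count so far: 0
Gen 2: crossing 2x4. Involves strand 2? yes. Count so far: 1
Gen 3: crossing 1x4. Involves strand 2? no. Count so far: 1
Gen 4: crossing 4x1. Involves strand 2? no. Count so far: 1
Gen 5: crossing 2x3. Involves strand 2? yes. Count so far: 2
Gen 6: crossing 4x3. Involves strand 2? no. Count so far: 2
Gen 7: crossing 4x2. Involves strand 2? yes. Count so far: 3
Gen 8: crossing 3x2. Involves strand 2? yes. Count so far: 4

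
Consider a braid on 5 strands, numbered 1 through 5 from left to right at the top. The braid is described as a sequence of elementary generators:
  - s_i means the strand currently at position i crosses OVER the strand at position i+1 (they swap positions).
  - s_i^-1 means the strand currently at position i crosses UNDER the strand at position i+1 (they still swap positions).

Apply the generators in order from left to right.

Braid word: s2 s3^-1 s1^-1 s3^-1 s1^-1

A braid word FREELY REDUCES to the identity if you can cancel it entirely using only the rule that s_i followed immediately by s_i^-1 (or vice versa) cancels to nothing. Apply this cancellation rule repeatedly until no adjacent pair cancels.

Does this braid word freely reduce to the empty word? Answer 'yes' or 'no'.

Answer: no

Derivation:
Gen 1 (s2): push. Stack: [s2]
Gen 2 (s3^-1): push. Stack: [s2 s3^-1]
Gen 3 (s1^-1): push. Stack: [s2 s3^-1 s1^-1]
Gen 4 (s3^-1): push. Stack: [s2 s3^-1 s1^-1 s3^-1]
Gen 5 (s1^-1): push. Stack: [s2 s3^-1 s1^-1 s3^-1 s1^-1]
Reduced word: s2 s3^-1 s1^-1 s3^-1 s1^-1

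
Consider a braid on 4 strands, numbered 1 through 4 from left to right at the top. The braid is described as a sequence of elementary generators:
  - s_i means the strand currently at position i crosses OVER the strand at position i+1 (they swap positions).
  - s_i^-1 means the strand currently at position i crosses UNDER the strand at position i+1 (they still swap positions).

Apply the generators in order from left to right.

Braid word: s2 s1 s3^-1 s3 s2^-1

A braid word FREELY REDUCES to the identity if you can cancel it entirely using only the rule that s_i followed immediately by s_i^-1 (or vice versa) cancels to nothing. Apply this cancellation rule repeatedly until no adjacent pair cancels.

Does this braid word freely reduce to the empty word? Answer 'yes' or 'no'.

Gen 1 (s2): push. Stack: [s2]
Gen 2 (s1): push. Stack: [s2 s1]
Gen 3 (s3^-1): push. Stack: [s2 s1 s3^-1]
Gen 4 (s3): cancels prior s3^-1. Stack: [s2 s1]
Gen 5 (s2^-1): push. Stack: [s2 s1 s2^-1]
Reduced word: s2 s1 s2^-1

Answer: no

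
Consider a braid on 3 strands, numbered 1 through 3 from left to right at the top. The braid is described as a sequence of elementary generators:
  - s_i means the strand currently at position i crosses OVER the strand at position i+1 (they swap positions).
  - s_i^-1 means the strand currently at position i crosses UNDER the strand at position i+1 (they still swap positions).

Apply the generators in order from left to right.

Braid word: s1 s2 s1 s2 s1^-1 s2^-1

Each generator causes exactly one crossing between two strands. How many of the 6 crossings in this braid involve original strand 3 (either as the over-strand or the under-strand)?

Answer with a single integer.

Gen 1: crossing 1x2. Involves strand 3? no. Count so far: 0
Gen 2: crossing 1x3. Involves strand 3? yes. Count so far: 1
Gen 3: crossing 2x3. Involves strand 3? yes. Count so far: 2
Gen 4: crossing 2x1. Involves strand 3? no. Count so far: 2
Gen 5: crossing 3x1. Involves strand 3? yes. Count so far: 3
Gen 6: crossing 3x2. Involves strand 3? yes. Count so far: 4

Answer: 4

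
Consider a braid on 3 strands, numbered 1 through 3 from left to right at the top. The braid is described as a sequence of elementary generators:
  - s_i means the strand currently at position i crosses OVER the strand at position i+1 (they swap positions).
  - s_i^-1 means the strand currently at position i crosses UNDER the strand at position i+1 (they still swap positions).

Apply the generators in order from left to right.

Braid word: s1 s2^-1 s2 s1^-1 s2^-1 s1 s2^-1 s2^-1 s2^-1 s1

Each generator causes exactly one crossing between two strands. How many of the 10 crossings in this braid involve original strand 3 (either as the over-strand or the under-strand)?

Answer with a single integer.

Gen 1: crossing 1x2. Involves strand 3? no. Count so far: 0
Gen 2: crossing 1x3. Involves strand 3? yes. Count so far: 1
Gen 3: crossing 3x1. Involves strand 3? yes. Count so far: 2
Gen 4: crossing 2x1. Involves strand 3? no. Count so far: 2
Gen 5: crossing 2x3. Involves strand 3? yes. Count so far: 3
Gen 6: crossing 1x3. Involves strand 3? yes. Count so far: 4
Gen 7: crossing 1x2. Involves strand 3? no. Count so far: 4
Gen 8: crossing 2x1. Involves strand 3? no. Count so far: 4
Gen 9: crossing 1x2. Involves strand 3? no. Count so far: 4
Gen 10: crossing 3x2. Involves strand 3? yes. Count so far: 5

Answer: 5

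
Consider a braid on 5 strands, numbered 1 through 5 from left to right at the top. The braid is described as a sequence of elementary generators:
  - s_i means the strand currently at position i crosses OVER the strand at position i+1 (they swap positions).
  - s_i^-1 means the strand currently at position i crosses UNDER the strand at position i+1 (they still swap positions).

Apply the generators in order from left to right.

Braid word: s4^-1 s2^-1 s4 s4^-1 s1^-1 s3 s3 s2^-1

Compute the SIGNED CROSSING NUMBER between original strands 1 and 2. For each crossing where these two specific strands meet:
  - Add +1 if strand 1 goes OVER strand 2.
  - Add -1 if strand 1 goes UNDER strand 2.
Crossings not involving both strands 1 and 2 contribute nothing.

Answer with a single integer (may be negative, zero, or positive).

Answer: -1

Derivation:
Gen 1: crossing 4x5. Both 1&2? no. Sum: 0
Gen 2: crossing 2x3. Both 1&2? no. Sum: 0
Gen 3: crossing 5x4. Both 1&2? no. Sum: 0
Gen 4: crossing 4x5. Both 1&2? no. Sum: 0
Gen 5: crossing 1x3. Both 1&2? no. Sum: 0
Gen 6: crossing 2x5. Both 1&2? no. Sum: 0
Gen 7: crossing 5x2. Both 1&2? no. Sum: 0
Gen 8: 1 under 2. Both 1&2? yes. Contrib: -1. Sum: -1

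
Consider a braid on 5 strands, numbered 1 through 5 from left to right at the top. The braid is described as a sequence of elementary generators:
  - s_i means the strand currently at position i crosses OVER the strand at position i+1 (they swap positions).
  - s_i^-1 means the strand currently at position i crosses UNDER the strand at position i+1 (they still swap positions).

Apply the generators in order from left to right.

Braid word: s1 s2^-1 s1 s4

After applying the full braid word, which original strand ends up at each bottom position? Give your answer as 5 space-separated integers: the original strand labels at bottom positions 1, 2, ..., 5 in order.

Answer: 3 2 1 5 4

Derivation:
Gen 1 (s1): strand 1 crosses over strand 2. Perm now: [2 1 3 4 5]
Gen 2 (s2^-1): strand 1 crosses under strand 3. Perm now: [2 3 1 4 5]
Gen 3 (s1): strand 2 crosses over strand 3. Perm now: [3 2 1 4 5]
Gen 4 (s4): strand 4 crosses over strand 5. Perm now: [3 2 1 5 4]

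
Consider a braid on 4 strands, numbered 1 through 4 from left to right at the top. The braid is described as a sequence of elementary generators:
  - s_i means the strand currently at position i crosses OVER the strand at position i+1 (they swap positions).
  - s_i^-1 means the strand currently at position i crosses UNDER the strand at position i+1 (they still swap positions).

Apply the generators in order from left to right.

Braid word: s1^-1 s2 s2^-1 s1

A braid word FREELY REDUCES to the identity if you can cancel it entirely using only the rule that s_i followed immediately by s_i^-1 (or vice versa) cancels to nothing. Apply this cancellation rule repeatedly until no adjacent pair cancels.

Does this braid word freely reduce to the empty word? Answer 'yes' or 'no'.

Gen 1 (s1^-1): push. Stack: [s1^-1]
Gen 2 (s2): push. Stack: [s1^-1 s2]
Gen 3 (s2^-1): cancels prior s2. Stack: [s1^-1]
Gen 4 (s1): cancels prior s1^-1. Stack: []
Reduced word: (empty)

Answer: yes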